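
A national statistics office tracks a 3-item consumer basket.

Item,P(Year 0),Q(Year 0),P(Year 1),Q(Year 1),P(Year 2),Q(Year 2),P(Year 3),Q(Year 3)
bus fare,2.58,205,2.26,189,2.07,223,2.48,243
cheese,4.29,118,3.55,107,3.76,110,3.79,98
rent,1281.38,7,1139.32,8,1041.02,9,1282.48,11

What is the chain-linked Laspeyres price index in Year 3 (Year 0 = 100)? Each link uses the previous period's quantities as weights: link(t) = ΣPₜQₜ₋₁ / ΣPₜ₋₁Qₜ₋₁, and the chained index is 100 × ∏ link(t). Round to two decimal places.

Link Year 0→Year 1:
ΣP(Year 1)Q(Year 0) = 2.26×205 + 3.55×118 + 1139.32×7 = 463.3 + 418.9 + 7975.24 = 8857.44
ΣP(Year 0)Q(Year 0) = 2.58×205 + 4.29×118 + 1281.38×7 = 528.9 + 506.22 + 8969.66 = 10004.78
link = 8857.44/10004.78 = 0.885321
Link Year 1→Year 2:
ΣP(Year 2)Q(Year 1) = 2.07×189 + 3.76×107 + 1041.02×8 = 391.23 + 402.32 + 8328.16 = 9121.71
ΣP(Year 1)Q(Year 1) = 2.26×189 + 3.55×107 + 1139.32×8 = 427.14 + 379.85 + 9114.56 = 9921.55
link = 9121.71/9921.55 = 0.919384
Link Year 2→Year 3:
ΣP(Year 3)Q(Year 2) = 2.48×223 + 3.79×110 + 1282.48×9 = 553.04 + 416.9 + 11542.32 = 12512.26
ΣP(Year 2)Q(Year 2) = 2.07×223 + 3.76×110 + 1041.02×9 = 461.61 + 413.6 + 9369.18 = 10244.39
link = 12512.26/10244.39 = 1.221377
Chained index = 100 × 0.885321 × 0.919384 × 1.221377 = 99.4139

99.41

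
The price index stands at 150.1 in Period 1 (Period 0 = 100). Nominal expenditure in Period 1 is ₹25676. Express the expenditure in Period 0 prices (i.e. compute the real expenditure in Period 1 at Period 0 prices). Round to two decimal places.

Real = Nominal ÷ (Index/100) = 25676 ÷ (150.1/100)
     = 25676 ÷ 1.501 = 17105.9294

17105.93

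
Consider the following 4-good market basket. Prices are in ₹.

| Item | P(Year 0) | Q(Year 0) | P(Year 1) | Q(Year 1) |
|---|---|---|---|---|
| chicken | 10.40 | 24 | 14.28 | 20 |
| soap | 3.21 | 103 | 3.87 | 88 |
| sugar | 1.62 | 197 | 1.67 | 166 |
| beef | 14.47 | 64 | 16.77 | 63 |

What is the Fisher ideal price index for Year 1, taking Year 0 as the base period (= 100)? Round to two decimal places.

Laspeyres component (base-period weights):
ΣP(Year 1)Q(Year 0) = 14.28×24 + 3.87×103 + 1.67×197 + 16.77×64 = 342.72 + 398.61 + 328.99 + 1073.28 = 2143.6
ΣP(Year 0)Q(Year 0) = 10.40×24 + 3.21×103 + 1.62×197 + 14.47×64 = 249.6 + 330.63 + 319.14 + 926.08 = 1825.45
L = 2143.6 / 1825.45 × 100 = 117.4286
Paasche component (current-period weights):
ΣP(Year 1)Q(Year 1) = 14.28×20 + 3.87×88 + 1.67×166 + 16.77×63 = 285.6 + 340.56 + 277.22 + 1056.51 = 1959.89
ΣP(Year 0)Q(Year 1) = 10.40×20 + 3.21×88 + 1.62×166 + 14.47×63 = 208 + 282.48 + 268.92 + 911.61 = 1671.01
P = 1959.89 / 1671.01 × 100 = 117.2877
Fisher = √(L × P) = √(117.4286 × 117.2877) = 117.3581

117.36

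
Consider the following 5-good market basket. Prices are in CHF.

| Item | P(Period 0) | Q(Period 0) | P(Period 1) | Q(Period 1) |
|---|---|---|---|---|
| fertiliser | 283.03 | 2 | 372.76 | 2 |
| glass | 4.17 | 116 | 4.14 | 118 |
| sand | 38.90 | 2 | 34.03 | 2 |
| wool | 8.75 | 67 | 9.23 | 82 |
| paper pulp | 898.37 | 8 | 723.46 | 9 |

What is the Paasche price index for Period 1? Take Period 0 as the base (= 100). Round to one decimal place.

Paasche price index uses current-period quantities as weights.
ΣP(Period 1)·Q(Period 1) = 372.76×2 + 4.14×118 + 34.03×2 + 9.23×82 + 723.46×9 = 745.52 + 488.52 + 68.06 + 756.86 + 6511.14 = 8570.1
ΣP(Period 0)·Q(Period 1) = 283.03×2 + 4.17×118 + 38.90×2 + 8.75×82 + 898.37×9 = 566.06 + 492.06 + 77.8 + 717.5 + 8085.33 = 9938.75
Index = 8570.1 / 9938.75 × 100 = 86.2292

86.2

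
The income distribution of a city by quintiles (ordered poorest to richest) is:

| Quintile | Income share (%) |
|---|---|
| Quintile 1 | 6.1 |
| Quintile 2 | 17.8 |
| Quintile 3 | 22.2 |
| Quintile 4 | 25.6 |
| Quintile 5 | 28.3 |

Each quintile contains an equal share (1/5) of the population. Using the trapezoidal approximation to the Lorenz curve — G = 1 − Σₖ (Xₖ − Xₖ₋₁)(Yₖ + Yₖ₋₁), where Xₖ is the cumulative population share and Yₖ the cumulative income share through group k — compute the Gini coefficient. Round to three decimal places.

0.209

Cumulative income shares Yₖ: 0.0610, 0.2390, 0.4610, 0.7170, 1.0000
Σ (Xₖ−Xₖ₋₁)(Yₖ+Yₖ₋₁) = (1/5)(0.0610+0.0000) + (1/5)(0.2390+0.0610) + (1/5)(0.4610+0.2390) + (1/5)(0.7170+0.4610) + (1/5)(1.0000+0.7170)
  = 0.0122 + 0.0600 + 0.1400 + 0.2356 + 0.3434 = 0.7912
G = 1 − 0.7912 = 0.2088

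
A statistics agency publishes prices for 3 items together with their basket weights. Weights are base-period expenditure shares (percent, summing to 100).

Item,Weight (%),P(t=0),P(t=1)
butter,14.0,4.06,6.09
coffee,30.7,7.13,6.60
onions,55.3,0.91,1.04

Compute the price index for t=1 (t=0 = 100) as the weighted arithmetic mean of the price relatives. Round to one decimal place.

butter: 14.0 × (6.09/4.06) = 14.0 × 1.500000 = 21.0000
coffee: 30.7 × (6.60/7.13) = 30.7 × 0.925666 = 28.4180
onions: 55.3 × (1.04/0.91) = 55.3 × 1.142857 = 63.2000
Index = Σ wᵢ·(p₁ᵢ/p₀ᵢ) = 21.0000 + 28.4180 + 63.2000 = 112.6180

112.6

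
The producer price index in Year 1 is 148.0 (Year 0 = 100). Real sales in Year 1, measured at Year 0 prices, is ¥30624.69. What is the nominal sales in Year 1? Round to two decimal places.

45324.54

Nominal = Real × (Index/100) = 30624.69 × (148.0/100)
        = 30624.69 × 1.480 = 45324.5412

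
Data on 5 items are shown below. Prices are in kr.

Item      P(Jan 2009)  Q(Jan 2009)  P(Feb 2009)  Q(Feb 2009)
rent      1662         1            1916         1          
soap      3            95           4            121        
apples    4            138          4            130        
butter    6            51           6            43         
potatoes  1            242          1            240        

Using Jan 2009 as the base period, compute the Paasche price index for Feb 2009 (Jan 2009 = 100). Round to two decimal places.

112.32

Paasche price index uses current-period quantities as weights.
ΣP(Feb 2009)·Q(Feb 2009) = 1916×1 + 4×121 + 4×130 + 6×43 + 1×240 = 1916 + 484 + 520 + 258 + 240 = 3418
ΣP(Jan 2009)·Q(Feb 2009) = 1662×1 + 3×121 + 4×130 + 6×43 + 1×240 = 1662 + 363 + 520 + 258 + 240 = 3043
Index = 3418 / 3043 × 100 = 112.3234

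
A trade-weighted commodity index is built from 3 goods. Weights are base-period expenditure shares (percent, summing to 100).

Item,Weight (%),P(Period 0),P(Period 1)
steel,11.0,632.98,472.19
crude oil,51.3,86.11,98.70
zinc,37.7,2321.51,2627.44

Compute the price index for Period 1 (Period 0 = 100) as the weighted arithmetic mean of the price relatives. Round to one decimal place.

steel: 11.0 × (472.19/632.98) = 11.0 × 0.745979 = 8.2058
crude oil: 51.3 × (98.70/86.11) = 51.3 × 1.146208 = 58.8005
zinc: 37.7 × (2627.44/2321.51) = 37.7 × 1.131781 = 42.6681
Index = Σ wᵢ·(p₁ᵢ/p₀ᵢ) = 8.2058 + 58.8005 + 42.6681 = 109.6744

109.7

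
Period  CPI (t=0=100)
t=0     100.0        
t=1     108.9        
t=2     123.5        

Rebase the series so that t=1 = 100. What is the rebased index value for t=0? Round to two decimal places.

Rebased(t=0) = 100.0 / 108.9 × 100 = 91.8274

91.83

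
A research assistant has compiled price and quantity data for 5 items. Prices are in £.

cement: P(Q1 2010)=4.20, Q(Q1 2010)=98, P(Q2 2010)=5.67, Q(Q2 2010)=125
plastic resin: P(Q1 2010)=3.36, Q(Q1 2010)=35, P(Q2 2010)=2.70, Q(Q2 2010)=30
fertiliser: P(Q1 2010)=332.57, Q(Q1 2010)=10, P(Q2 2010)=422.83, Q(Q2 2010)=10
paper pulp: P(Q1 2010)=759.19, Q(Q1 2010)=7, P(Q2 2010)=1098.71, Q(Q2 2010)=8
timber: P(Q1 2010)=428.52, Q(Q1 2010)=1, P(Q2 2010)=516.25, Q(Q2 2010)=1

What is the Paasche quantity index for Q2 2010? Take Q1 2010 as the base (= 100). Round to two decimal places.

Paasche quantity index uses current-period prices as weights.
ΣP(Q2 2010)·Q(Q2 2010) = 5.67×125 + 2.70×30 + 422.83×10 + 1098.71×8 + 516.25×1 = 708.75 + 81 + 4228.3 + 8789.68 + 516.25 = 14323.98
ΣP(Q2 2010)·Q(Q1 2010) = 5.67×98 + 2.70×35 + 422.83×10 + 1098.71×7 + 516.25×1 = 555.66 + 94.5 + 4228.3 + 7690.97 + 516.25 = 13085.68
Index = 14323.98 / 13085.68 × 100 = 109.4630

109.46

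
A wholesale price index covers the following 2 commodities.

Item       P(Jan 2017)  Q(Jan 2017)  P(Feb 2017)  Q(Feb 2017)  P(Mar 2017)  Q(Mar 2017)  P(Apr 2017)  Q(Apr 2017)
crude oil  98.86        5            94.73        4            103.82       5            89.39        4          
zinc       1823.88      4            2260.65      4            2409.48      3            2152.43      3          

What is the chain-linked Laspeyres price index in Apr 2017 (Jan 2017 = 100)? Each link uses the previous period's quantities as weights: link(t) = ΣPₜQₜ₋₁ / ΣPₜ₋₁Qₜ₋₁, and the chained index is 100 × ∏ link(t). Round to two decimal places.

Link Jan 2017→Feb 2017:
ΣP(Feb 2017)Q(Jan 2017) = 94.73×5 + 2260.65×4 = 473.65 + 9042.6 = 9516.25
ΣP(Jan 2017)Q(Jan 2017) = 98.86×5 + 1823.88×4 = 494.3 + 7295.52 = 7789.82
link = 9516.25/7789.82 = 1.221626
Link Feb 2017→Mar 2017:
ΣP(Mar 2017)Q(Feb 2017) = 103.82×4 + 2409.48×4 = 415.28 + 9637.92 = 10053.2
ΣP(Feb 2017)Q(Feb 2017) = 94.73×4 + 2260.65×4 = 378.92 + 9042.6 = 9421.52
link = 10053.2/9421.52 = 1.067047
Link Mar 2017→Apr 2017:
ΣP(Apr 2017)Q(Mar 2017) = 89.39×5 + 2152.43×3 = 446.95 + 6457.29 = 6904.24
ΣP(Mar 2017)Q(Mar 2017) = 103.82×5 + 2409.48×3 = 519.1 + 7228.44 = 7747.54
link = 6904.24/7747.54 = 0.891153
Chained index = 100 × 1.221626 × 1.067047 × 0.891153 = 116.1646

116.16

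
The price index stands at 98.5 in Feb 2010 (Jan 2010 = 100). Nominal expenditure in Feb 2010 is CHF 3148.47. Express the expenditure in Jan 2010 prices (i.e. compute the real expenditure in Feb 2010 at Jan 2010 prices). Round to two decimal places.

3196.42

Real = Nominal ÷ (Index/100) = 3148.47 ÷ (98.5/100)
     = 3148.47 ÷ 0.985 = 3196.4162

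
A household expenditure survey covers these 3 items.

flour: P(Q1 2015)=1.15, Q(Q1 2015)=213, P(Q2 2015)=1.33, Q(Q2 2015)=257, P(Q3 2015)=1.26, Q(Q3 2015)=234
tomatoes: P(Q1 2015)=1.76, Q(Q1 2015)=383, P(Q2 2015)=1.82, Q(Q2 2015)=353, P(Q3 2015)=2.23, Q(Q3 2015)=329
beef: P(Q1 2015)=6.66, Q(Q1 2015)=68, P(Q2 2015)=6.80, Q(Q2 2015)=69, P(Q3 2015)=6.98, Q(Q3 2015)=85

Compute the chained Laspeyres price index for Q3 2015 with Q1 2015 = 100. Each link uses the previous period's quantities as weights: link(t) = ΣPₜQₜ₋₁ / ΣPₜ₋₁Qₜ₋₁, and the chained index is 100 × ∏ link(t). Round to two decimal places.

Link Q1 2015→Q2 2015:
ΣP(Q2 2015)Q(Q1 2015) = 1.33×213 + 1.82×383 + 6.80×68 = 283.29 + 697.06 + 462.4 = 1442.75
ΣP(Q1 2015)Q(Q1 2015) = 1.15×213 + 1.76×383 + 6.66×68 = 244.95 + 674.08 + 452.88 = 1371.91
link = 1442.75/1371.91 = 1.051636
Link Q2 2015→Q3 2015:
ΣP(Q3 2015)Q(Q2 2015) = 1.26×257 + 2.23×353 + 6.98×69 = 323.82 + 787.19 + 481.62 = 1592.63
ΣP(Q2 2015)Q(Q2 2015) = 1.33×257 + 1.82×353 + 6.80×69 = 341.81 + 642.46 + 469.2 = 1453.47
link = 1592.63/1453.47 = 1.095743
Chained index = 100 × 1.051636 × 1.095743 = 115.2323

115.23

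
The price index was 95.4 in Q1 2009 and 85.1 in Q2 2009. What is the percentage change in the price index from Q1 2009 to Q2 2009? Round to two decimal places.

Change = (85.1 − 95.4) / 95.4 × 100
       = -10.3 / 95.4 × 100 = -10.7966%

-10.80%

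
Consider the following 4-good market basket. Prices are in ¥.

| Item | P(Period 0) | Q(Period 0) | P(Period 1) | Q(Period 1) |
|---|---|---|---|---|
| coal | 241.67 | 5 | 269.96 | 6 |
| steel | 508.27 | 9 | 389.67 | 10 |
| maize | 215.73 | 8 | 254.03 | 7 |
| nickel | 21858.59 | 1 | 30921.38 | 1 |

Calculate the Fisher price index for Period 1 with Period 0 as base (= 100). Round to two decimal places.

128.28

Laspeyres component (base-period weights):
ΣP(Period 1)Q(Period 0) = 269.96×5 + 389.67×9 + 254.03×8 + 30921.38×1 = 1349.8 + 3507.03 + 2032.24 + 30921.38 = 37810.45
ΣP(Period 0)Q(Period 0) = 241.67×5 + 508.27×9 + 215.73×8 + 21858.59×1 = 1208.35 + 4574.43 + 1725.84 + 21858.59 = 29367.21
L = 37810.45 / 29367.21 × 100 = 128.7506
Paasche component (current-period weights):
ΣP(Period 1)Q(Period 1) = 269.96×6 + 389.67×10 + 254.03×7 + 30921.38×1 = 1619.76 + 3896.7 + 1778.21 + 30921.38 = 38216.05
ΣP(Period 0)Q(Period 1) = 241.67×6 + 508.27×10 + 215.73×7 + 21858.59×1 = 1450.02 + 5082.7 + 1510.11 + 21858.59 = 29901.42
P = 38216.05 / 29901.42 × 100 = 127.8068
Fisher = √(L × P) = √(128.7506 × 127.8068) = 128.2778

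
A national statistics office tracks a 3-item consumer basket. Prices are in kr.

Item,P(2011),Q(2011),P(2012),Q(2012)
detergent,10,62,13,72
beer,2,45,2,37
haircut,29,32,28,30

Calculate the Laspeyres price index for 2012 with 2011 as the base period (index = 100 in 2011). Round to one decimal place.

Laspeyres price index uses base-period quantities as weights.
ΣP(2012)·Q(2011) = 13×62 + 2×45 + 28×32 = 806 + 90 + 896 = 1792
ΣP(2011)·Q(2011) = 10×62 + 2×45 + 29×32 = 620 + 90 + 928 = 1638
Index = 1792 / 1638 × 100 = 109.4017

109.4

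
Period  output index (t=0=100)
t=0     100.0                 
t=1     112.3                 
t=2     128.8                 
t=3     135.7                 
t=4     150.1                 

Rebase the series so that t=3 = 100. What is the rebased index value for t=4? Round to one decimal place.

110.6

Rebased(t=4) = 150.1 / 135.7 × 100 = 110.6116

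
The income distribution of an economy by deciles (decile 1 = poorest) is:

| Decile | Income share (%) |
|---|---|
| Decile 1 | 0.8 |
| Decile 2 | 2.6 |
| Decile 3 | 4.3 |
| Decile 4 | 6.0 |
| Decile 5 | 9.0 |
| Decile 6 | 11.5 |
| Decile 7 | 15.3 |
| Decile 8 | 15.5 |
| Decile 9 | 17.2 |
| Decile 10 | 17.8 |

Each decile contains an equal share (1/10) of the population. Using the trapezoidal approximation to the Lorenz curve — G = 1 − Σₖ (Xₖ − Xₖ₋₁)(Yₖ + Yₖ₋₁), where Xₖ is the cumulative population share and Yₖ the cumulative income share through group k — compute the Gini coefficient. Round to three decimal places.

Cumulative income shares Yₖ: 0.0080, 0.0340, 0.0770, 0.1370, 0.2270, 0.3420, 0.4950, 0.6500, 0.8220, 1.0000
Σ (Xₖ−Xₖ₋₁)(Yₖ+Yₖ₋₁) = (1/10)(0.0080+0.0000) + (1/10)(0.0340+0.0080) + (1/10)(0.0770+0.0340) + (1/10)(0.1370+0.0770) + (1/10)(0.2270+0.1370) + (1/10)(0.3420+0.2270) + (1/10)(0.4950+0.3420) + (1/10)(0.6500+0.4950) + (1/10)(0.8220+0.6500) + (1/10)(1.0000+0.8220)
  = 0.0008 + 0.0042 + 0.0111 + 0.0214 + 0.0364 + 0.0569 + 0.0837 + 0.1145 + 0.1472 + 0.1822 = 0.6584
G = 1 − 0.6584 = 0.3416

0.342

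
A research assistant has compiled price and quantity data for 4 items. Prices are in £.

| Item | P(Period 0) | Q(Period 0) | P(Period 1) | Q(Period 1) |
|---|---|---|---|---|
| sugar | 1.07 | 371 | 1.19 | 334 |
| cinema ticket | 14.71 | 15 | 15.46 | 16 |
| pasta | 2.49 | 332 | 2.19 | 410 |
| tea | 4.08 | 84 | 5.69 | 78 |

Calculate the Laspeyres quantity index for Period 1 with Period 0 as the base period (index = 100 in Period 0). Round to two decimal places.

108.11

Laspeyres quantity index uses base-period prices as weights.
ΣP(Period 0)·Q(Period 1) = 1.07×334 + 14.71×16 + 2.49×410 + 4.08×78 = 357.38 + 235.36 + 1020.9 + 318.24 = 1931.88
ΣP(Period 0)·Q(Period 0) = 1.07×371 + 14.71×15 + 2.49×332 + 4.08×84 = 396.97 + 220.65 + 826.68 + 342.72 = 1787.02
Index = 1931.88 / 1787.02 × 100 = 108.1062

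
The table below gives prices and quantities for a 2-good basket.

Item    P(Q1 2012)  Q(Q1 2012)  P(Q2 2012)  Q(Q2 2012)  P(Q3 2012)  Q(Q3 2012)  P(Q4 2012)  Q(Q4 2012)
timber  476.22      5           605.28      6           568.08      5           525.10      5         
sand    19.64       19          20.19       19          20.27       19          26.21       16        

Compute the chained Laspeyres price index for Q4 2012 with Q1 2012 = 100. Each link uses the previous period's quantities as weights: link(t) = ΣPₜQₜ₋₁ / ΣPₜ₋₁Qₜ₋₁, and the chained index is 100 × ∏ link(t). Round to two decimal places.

113.27

Link Q1 2012→Q2 2012:
ΣP(Q2 2012)Q(Q1 2012) = 605.28×5 + 20.19×19 = 3026.4 + 383.61 = 3410.01
ΣP(Q1 2012)Q(Q1 2012) = 476.22×5 + 19.64×19 = 2381.1 + 373.16 = 2754.26
link = 3410.01/2754.26 = 1.238086
Link Q2 2012→Q3 2012:
ΣP(Q3 2012)Q(Q2 2012) = 568.08×6 + 20.27×19 = 3408.48 + 385.13 = 3793.61
ΣP(Q2 2012)Q(Q2 2012) = 605.28×6 + 20.19×19 = 3631.68 + 383.61 = 4015.29
link = 3793.61/4015.29 = 0.944791
Link Q3 2012→Q4 2012:
ΣP(Q4 2012)Q(Q3 2012) = 525.10×5 + 26.21×19 = 2625.5 + 497.99 = 3123.49
ΣP(Q3 2012)Q(Q3 2012) = 568.08×5 + 20.27×19 = 2840.4 + 385.13 = 3225.53
link = 3123.49/3225.53 = 0.968365
Chained index = 100 × 1.238086 × 0.944791 × 0.968365 = 113.2728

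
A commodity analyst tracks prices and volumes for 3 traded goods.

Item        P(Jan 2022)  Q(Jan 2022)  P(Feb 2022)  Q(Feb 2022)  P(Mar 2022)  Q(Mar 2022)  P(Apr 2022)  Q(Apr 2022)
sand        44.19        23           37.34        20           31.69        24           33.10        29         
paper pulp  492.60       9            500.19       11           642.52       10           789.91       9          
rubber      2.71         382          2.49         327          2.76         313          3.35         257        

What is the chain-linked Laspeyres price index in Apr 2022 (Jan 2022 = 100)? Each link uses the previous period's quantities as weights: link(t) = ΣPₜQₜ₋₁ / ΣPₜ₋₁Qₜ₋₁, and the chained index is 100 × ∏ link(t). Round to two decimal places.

Link Jan 2022→Feb 2022:
ΣP(Feb 2022)Q(Jan 2022) = 37.34×23 + 500.19×9 + 2.49×382 = 858.82 + 4501.71 + 951.18 = 6311.71
ΣP(Jan 2022)Q(Jan 2022) = 44.19×23 + 492.60×9 + 2.71×382 = 1016.37 + 4433.4 + 1035.22 = 6484.99
link = 6311.71/6484.99 = 0.973280
Link Feb 2022→Mar 2022:
ΣP(Mar 2022)Q(Feb 2022) = 31.69×20 + 642.52×11 + 2.76×327 = 633.8 + 7067.72 + 902.52 = 8604.04
ΣP(Feb 2022)Q(Feb 2022) = 37.34×20 + 500.19×11 + 2.49×327 = 746.8 + 5502.09 + 814.23 = 7063.12
link = 8604.04/7063.12 = 1.218164
Link Mar 2022→Apr 2022:
ΣP(Apr 2022)Q(Mar 2022) = 33.10×24 + 789.91×10 + 3.35×313 = 794.4 + 7899.1 + 1048.55 = 9742.05
ΣP(Mar 2022)Q(Mar 2022) = 31.69×24 + 642.52×10 + 2.76×313 = 760.56 + 6425.2 + 863.88 = 8049.64
link = 9742.05/8049.64 = 1.210247
Chained index = 100 × 0.973280 × 1.218164 × 1.210247 = 143.4886

143.49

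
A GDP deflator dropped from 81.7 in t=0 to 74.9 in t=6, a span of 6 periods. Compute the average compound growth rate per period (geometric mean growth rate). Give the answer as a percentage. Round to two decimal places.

-1.44%

Growth factor = (74.9/81.7)^(1/6) = (0.916769)^(1/6) = 0.985621
Growth rate = 0.985621 − 1 = -0.014379 = -1.4379%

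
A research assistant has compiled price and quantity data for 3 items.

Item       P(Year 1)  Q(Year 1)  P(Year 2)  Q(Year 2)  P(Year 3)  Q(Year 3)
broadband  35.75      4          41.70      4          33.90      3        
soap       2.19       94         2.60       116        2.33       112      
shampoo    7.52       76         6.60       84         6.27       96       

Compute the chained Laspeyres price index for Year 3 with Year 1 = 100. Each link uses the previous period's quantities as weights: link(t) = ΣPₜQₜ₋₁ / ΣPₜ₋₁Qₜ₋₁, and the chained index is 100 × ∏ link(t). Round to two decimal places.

Link Year 1→Year 2:
ΣP(Year 2)Q(Year 1) = 41.70×4 + 2.60×94 + 6.60×76 = 166.8 + 244.4 + 501.6 = 912.8
ΣP(Year 1)Q(Year 1) = 35.75×4 + 2.19×94 + 7.52×76 = 143 + 205.86 + 571.52 = 920.38
link = 912.8/920.38 = 0.991764
Link Year 2→Year 3:
ΣP(Year 3)Q(Year 2) = 33.90×4 + 2.33×116 + 6.27×84 = 135.6 + 270.28 + 526.68 = 932.56
ΣP(Year 2)Q(Year 2) = 41.70×4 + 2.60×116 + 6.60×84 = 166.8 + 301.6 + 554.4 = 1022.8
link = 932.56/1022.8 = 0.911772
Chained index = 100 × 0.991764 × 0.911772 = 90.4263

90.43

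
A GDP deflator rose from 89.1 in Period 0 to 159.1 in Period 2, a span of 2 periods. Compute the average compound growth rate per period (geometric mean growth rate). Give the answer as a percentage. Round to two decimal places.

33.63%

Growth factor = (159.1/89.1)^(1/2) = (1.785634)^(1/2) = 1.336276
Growth rate = 1.336276 − 1 = 0.336276 = 33.6276%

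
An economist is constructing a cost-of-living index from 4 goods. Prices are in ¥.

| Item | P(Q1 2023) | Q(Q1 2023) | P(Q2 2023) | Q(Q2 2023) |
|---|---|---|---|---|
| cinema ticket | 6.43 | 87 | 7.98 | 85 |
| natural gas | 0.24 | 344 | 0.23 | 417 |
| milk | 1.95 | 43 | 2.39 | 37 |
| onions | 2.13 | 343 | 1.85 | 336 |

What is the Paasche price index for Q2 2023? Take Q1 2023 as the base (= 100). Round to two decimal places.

103.47

Paasche price index uses current-period quantities as weights.
ΣP(Q2 2023)·Q(Q2 2023) = 7.98×85 + 0.23×417 + 2.39×37 + 1.85×336 = 678.3 + 95.91 + 88.43 + 621.6 = 1484.24
ΣP(Q1 2023)·Q(Q2 2023) = 6.43×85 + 0.24×417 + 1.95×37 + 2.13×336 = 546.55 + 100.08 + 72.15 + 715.68 = 1434.46
Index = 1484.24 / 1434.46 × 100 = 103.4703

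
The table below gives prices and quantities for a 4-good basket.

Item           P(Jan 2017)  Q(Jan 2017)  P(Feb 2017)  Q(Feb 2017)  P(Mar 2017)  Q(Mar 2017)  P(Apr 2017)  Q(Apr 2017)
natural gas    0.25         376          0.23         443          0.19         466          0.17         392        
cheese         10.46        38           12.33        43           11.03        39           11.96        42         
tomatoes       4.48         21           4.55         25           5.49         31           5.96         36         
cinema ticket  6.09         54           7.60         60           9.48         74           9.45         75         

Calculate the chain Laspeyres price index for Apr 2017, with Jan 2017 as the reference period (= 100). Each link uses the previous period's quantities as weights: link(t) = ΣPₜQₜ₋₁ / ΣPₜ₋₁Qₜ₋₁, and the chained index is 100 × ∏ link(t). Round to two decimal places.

125.53

Link Jan 2017→Feb 2017:
ΣP(Feb 2017)Q(Jan 2017) = 0.23×376 + 12.33×38 + 4.55×21 + 7.60×54 = 86.48 + 468.54 + 95.55 + 410.4 = 1060.97
ΣP(Jan 2017)Q(Jan 2017) = 0.25×376 + 10.46×38 + 4.48×21 + 6.09×54 = 94 + 397.48 + 94.08 + 328.86 = 914.42
link = 1060.97/914.42 = 1.160266
Link Feb 2017→Mar 2017:
ΣP(Mar 2017)Q(Feb 2017) = 0.19×443 + 11.03×43 + 5.49×25 + 9.48×60 = 84.17 + 474.29 + 137.25 + 568.8 = 1264.51
ΣP(Feb 2017)Q(Feb 2017) = 0.23×443 + 12.33×43 + 4.55×25 + 7.60×60 = 101.89 + 530.19 + 113.75 + 456 = 1201.83
link = 1264.51/1201.83 = 1.052154
Link Mar 2017→Apr 2017:
ΣP(Apr 2017)Q(Mar 2017) = 0.17×466 + 11.96×39 + 5.96×31 + 9.45×74 = 79.22 + 466.44 + 184.76 + 699.3 = 1429.72
ΣP(Mar 2017)Q(Mar 2017) = 0.19×466 + 11.03×39 + 5.49×31 + 9.48×74 = 88.54 + 430.17 + 170.19 + 701.52 = 1390.42
link = 1429.72/1390.42 = 1.028265
Chained index = 100 × 1.160266 × 1.052154 × 1.028265 = 125.5283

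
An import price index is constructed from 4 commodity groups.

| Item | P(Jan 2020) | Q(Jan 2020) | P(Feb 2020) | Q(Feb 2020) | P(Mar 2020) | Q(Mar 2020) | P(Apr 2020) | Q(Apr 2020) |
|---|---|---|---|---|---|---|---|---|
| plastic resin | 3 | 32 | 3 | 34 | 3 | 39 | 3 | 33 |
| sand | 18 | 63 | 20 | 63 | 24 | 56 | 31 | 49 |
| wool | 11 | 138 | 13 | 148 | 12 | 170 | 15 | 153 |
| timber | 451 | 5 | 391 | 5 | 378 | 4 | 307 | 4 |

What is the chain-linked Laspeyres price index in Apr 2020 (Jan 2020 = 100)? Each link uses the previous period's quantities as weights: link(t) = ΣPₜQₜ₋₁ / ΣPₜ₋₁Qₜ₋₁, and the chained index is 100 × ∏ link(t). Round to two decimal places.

Link Jan 2020→Feb 2020:
ΣP(Feb 2020)Q(Jan 2020) = 3×32 + 20×63 + 13×138 + 391×5 = 96 + 1260 + 1794 + 1955 = 5105
ΣP(Jan 2020)Q(Jan 2020) = 3×32 + 18×63 + 11×138 + 451×5 = 96 + 1134 + 1518 + 2255 = 5003
link = 5105/5003 = 1.020388
Link Feb 2020→Mar 2020:
ΣP(Mar 2020)Q(Feb 2020) = 3×34 + 24×63 + 12×148 + 378×5 = 102 + 1512 + 1776 + 1890 = 5280
ΣP(Feb 2020)Q(Feb 2020) = 3×34 + 20×63 + 13×148 + 391×5 = 102 + 1260 + 1924 + 1955 = 5241
link = 5280/5241 = 1.007441
Link Mar 2020→Apr 2020:
ΣP(Apr 2020)Q(Mar 2020) = 3×39 + 31×56 + 15×170 + 307×4 = 117 + 1736 + 2550 + 1228 = 5631
ΣP(Mar 2020)Q(Mar 2020) = 3×39 + 24×56 + 12×170 + 378×4 = 117 + 1344 + 2040 + 1512 = 5013
link = 5631/5013 = 1.123279
Chained index = 100 × 1.020388 × 1.007441 × 1.123279 = 115.4710

115.47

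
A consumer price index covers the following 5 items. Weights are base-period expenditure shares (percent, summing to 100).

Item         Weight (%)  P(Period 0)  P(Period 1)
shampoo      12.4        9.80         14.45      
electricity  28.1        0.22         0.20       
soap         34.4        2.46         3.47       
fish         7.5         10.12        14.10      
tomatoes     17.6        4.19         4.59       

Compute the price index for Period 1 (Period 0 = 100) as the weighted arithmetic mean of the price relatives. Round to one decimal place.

122.1

shampoo: 12.4 × (14.45/9.80) = 12.4 × 1.474490 = 18.2837
electricity: 28.1 × (0.20/0.22) = 28.1 × 0.909091 = 25.5455
soap: 34.4 × (3.47/2.46) = 34.4 × 1.410569 = 48.5236
fish: 7.5 × (14.10/10.12) = 7.5 × 1.393281 = 10.4496
tomatoes: 17.6 × (4.59/4.19) = 17.6 × 1.095465 = 19.2802
Index = Σ wᵢ·(p₁ᵢ/p₀ᵢ) = 18.2837 + 25.5455 + 48.5236 + 10.4496 + 19.2802 = 122.0825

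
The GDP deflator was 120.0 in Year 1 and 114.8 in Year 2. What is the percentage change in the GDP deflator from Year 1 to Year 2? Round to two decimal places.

-4.33%

Change = (114.8 − 120.0) / 120.0 × 100
       = -5.2 / 120.0 × 100 = -4.3333%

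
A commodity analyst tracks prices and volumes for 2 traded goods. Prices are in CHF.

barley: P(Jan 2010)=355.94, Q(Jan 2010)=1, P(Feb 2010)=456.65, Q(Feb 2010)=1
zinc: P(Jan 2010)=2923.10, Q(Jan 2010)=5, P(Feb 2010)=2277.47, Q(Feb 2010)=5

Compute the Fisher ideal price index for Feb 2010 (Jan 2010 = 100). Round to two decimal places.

79.11

Laspeyres component (base-period weights):
ΣP(Feb 2010)Q(Jan 2010) = 456.65×1 + 2277.47×5 = 456.65 + 11387.35 = 11844
ΣP(Jan 2010)Q(Jan 2010) = 355.94×1 + 2923.10×5 = 355.94 + 14615.5 = 14971.44
L = 11844 / 14971.44 × 100 = 79.1106
Paasche component (current-period weights):
ΣP(Feb 2010)Q(Feb 2010) = 456.65×1 + 2277.47×5 = 456.65 + 11387.35 = 11844
ΣP(Jan 2010)Q(Feb 2010) = 355.94×1 + 2923.10×5 = 355.94 + 14615.5 = 14971.44
P = 11844 / 14971.44 × 100 = 79.1106
Fisher = √(L × P) = √(79.1106 × 79.1106) = 79.1106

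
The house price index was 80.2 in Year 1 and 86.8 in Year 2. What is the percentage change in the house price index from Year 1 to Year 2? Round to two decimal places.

Change = (86.8 − 80.2) / 80.2 × 100
       = 6.6 / 80.2 × 100 = 8.2294%

8.23%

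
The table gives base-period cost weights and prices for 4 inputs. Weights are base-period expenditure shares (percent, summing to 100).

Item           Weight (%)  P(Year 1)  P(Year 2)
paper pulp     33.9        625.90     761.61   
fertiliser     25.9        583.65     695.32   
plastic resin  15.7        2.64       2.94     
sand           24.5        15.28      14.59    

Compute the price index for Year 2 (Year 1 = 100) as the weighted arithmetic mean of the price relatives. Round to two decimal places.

paper pulp: 33.9 × (761.61/625.90) = 33.9 × 1.216824 = 41.2503
fertiliser: 25.9 × (695.32/583.65) = 25.9 × 1.191330 = 30.8555
plastic resin: 15.7 × (2.94/2.64) = 15.7 × 1.113636 = 17.4841
sand: 24.5 × (14.59/15.28) = 24.5 × 0.954843 = 23.3937
Index = Σ wᵢ·(p₁ᵢ/p₀ᵢ) = 41.2503 + 30.8555 + 17.4841 + 23.3937 = 112.9835

112.98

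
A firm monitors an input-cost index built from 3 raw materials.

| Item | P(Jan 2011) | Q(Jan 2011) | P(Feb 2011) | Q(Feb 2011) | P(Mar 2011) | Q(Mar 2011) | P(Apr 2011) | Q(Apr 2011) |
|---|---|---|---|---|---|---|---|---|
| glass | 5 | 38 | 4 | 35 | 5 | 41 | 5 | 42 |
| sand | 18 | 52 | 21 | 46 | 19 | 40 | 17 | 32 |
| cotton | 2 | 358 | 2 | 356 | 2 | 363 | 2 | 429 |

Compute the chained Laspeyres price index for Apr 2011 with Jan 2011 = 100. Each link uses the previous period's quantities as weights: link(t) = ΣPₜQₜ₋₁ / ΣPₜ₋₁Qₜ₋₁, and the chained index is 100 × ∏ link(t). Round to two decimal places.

98.19

Link Jan 2011→Feb 2011:
ΣP(Feb 2011)Q(Jan 2011) = 4×38 + 21×52 + 2×358 = 152 + 1092 + 716 = 1960
ΣP(Jan 2011)Q(Jan 2011) = 5×38 + 18×52 + 2×358 = 190 + 936 + 716 = 1842
link = 1960/1842 = 1.064061
Link Feb 2011→Mar 2011:
ΣP(Mar 2011)Q(Feb 2011) = 5×35 + 19×46 + 2×356 = 175 + 874 + 712 = 1761
ΣP(Feb 2011)Q(Feb 2011) = 4×35 + 21×46 + 2×356 = 140 + 966 + 712 = 1818
link = 1761/1818 = 0.968647
Link Mar 2011→Apr 2011:
ΣP(Apr 2011)Q(Mar 2011) = 5×41 + 17×40 + 2×363 = 205 + 680 + 726 = 1611
ΣP(Mar 2011)Q(Mar 2011) = 5×41 + 19×40 + 2×363 = 205 + 760 + 726 = 1691
link = 1611/1691 = 0.952691
Chained index = 100 × 1.064061 × 0.968647 × 0.952691 = 98.1938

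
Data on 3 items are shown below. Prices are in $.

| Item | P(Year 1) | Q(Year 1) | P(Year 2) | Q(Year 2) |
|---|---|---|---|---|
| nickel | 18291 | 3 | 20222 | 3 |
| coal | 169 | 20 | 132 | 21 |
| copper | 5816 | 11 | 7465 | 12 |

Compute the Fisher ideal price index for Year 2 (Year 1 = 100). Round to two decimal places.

119.16

Laspeyres component (base-period weights):
ΣP(Year 2)Q(Year 1) = 20222×3 + 132×20 + 7465×11 = 60666 + 2640 + 82115 = 145421
ΣP(Year 1)Q(Year 1) = 18291×3 + 169×20 + 5816×11 = 54873 + 3380 + 63976 = 122229
L = 145421 / 122229 × 100 = 118.9742
Paasche component (current-period weights):
ΣP(Year 2)Q(Year 2) = 20222×3 + 132×21 + 7465×12 = 60666 + 2772 + 89580 = 153018
ΣP(Year 1)Q(Year 2) = 18291×3 + 169×21 + 5816×12 = 54873 + 3549 + 69792 = 128214
P = 153018 / 128214 × 100 = 119.3458
Fisher = √(L × P) = √(118.9742 × 119.3458) = 119.1599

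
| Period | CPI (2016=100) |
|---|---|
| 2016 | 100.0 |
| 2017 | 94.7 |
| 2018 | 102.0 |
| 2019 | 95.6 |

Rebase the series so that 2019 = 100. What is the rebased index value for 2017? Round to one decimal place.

Rebased(2017) = 94.7 / 95.6 × 100 = 99.0586

99.1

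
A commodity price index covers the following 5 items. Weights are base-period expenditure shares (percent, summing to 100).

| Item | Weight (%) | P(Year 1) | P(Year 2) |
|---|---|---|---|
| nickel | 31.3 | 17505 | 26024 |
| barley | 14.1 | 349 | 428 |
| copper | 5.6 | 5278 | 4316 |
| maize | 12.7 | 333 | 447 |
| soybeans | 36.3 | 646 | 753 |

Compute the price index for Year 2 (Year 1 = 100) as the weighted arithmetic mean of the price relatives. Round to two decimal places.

127.76

nickel: 31.3 × (26024/17505) = 31.3 × 1.486661 = 46.5325
barley: 14.1 × (428/349) = 14.1 × 1.226361 = 17.2917
copper: 5.6 × (4316/5278) = 5.6 × 0.817734 = 4.5793
maize: 12.7 × (447/333) = 12.7 × 1.342342 = 17.0477
soybeans: 36.3 × (753/646) = 36.3 × 1.165635 = 42.3125
Index = Σ wᵢ·(p₁ᵢ/p₀ᵢ) = 46.5325 + 17.2917 + 4.5793 + 17.0477 + 42.3125 = 127.7638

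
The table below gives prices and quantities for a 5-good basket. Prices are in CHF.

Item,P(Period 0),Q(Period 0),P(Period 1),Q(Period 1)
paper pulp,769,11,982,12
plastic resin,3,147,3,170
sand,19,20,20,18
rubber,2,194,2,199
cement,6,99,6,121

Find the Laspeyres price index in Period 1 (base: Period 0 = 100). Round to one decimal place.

123.0

Laspeyres price index uses base-period quantities as weights.
ΣP(Period 1)·Q(Period 0) = 982×11 + 3×147 + 20×20 + 2×194 + 6×99 = 10802 + 441 + 400 + 388 + 594 = 12625
ΣP(Period 0)·Q(Period 0) = 769×11 + 3×147 + 19×20 + 2×194 + 6×99 = 8459 + 441 + 380 + 388 + 594 = 10262
Index = 12625 / 10262 × 100 = 123.0267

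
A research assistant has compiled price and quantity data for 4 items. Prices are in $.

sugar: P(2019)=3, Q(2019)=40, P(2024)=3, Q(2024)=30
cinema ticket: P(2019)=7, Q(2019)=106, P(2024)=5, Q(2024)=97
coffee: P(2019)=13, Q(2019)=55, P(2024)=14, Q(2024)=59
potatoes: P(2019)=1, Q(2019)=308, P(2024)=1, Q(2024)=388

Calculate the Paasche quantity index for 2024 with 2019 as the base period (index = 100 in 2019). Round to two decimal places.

Paasche quantity index uses current-period prices as weights.
ΣP(2024)·Q(2024) = 3×30 + 5×97 + 14×59 + 1×388 = 90 + 485 + 826 + 388 = 1789
ΣP(2024)·Q(2019) = 3×40 + 5×106 + 14×55 + 1×308 = 120 + 530 + 770 + 308 = 1728
Index = 1789 / 1728 × 100 = 103.5301

103.53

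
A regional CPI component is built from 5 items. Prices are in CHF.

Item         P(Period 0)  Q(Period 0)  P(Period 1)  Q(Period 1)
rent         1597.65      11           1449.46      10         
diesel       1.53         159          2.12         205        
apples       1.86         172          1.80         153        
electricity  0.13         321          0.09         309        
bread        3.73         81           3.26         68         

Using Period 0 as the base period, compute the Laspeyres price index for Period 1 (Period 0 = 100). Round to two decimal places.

91.36

Laspeyres price index uses base-period quantities as weights.
ΣP(Period 1)·Q(Period 0) = 1449.46×11 + 2.12×159 + 1.80×172 + 0.09×321 + 3.26×81 = 15944.06 + 337.08 + 309.6 + 28.89 + 264.06 = 16883.69
ΣP(Period 0)·Q(Period 0) = 1597.65×11 + 1.53×159 + 1.86×172 + 0.13×321 + 3.73×81 = 17574.15 + 243.27 + 319.92 + 41.73 + 302.13 = 18481.2
Index = 16883.69 / 18481.2 × 100 = 91.3560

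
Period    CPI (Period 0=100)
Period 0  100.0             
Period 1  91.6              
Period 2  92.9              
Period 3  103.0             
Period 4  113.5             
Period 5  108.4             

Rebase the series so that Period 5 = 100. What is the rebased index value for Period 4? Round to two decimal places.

104.70

Rebased(Period 4) = 113.5 / 108.4 × 100 = 104.7048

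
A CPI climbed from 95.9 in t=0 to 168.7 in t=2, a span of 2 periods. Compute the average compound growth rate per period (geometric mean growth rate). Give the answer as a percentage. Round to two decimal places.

Growth factor = (168.7/95.9)^(1/2) = (1.759124)^(1/2) = 1.326320
Growth rate = 1.326320 − 1 = 0.326320 = 32.6320%

32.63%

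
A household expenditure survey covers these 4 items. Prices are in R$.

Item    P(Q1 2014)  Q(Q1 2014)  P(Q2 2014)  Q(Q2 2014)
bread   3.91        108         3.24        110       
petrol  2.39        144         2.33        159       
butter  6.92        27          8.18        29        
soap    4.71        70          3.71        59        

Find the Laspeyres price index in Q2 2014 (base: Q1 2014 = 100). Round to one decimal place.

90.9

Laspeyres price index uses base-period quantities as weights.
ΣP(Q2 2014)·Q(Q1 2014) = 3.24×108 + 2.33×144 + 8.18×27 + 3.71×70 = 349.92 + 335.52 + 220.86 + 259.7 = 1166
ΣP(Q1 2014)·Q(Q1 2014) = 3.91×108 + 2.39×144 + 6.92×27 + 4.71×70 = 422.28 + 344.16 + 186.84 + 329.7 = 1282.98
Index = 1166 / 1282.98 × 100 = 90.8822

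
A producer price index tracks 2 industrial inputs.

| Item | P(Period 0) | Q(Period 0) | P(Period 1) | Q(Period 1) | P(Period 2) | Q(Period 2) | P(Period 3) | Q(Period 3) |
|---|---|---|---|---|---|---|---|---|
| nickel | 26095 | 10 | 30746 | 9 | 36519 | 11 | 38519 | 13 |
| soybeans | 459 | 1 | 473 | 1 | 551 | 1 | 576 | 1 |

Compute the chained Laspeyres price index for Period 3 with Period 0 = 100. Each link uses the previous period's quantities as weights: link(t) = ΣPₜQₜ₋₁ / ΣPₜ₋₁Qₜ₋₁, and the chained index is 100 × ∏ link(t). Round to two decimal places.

147.57

Link Period 0→Period 1:
ΣP(Period 1)Q(Period 0) = 30746×10 + 473×1 = 307460 + 473 = 307933
ΣP(Period 0)Q(Period 0) = 26095×10 + 459×1 = 260950 + 459 = 261409
link = 307933/261409 = 1.177974
Link Period 1→Period 2:
ΣP(Period 2)Q(Period 1) = 36519×9 + 551×1 = 328671 + 551 = 329222
ΣP(Period 1)Q(Period 1) = 30746×9 + 473×1 = 276714 + 473 = 277187
link = 329222/277187 = 1.187725
Link Period 2→Period 3:
ΣP(Period 3)Q(Period 2) = 38519×11 + 576×1 = 423709 + 576 = 424285
ΣP(Period 2)Q(Period 2) = 36519×11 + 551×1 = 401709 + 551 = 402260
link = 424285/402260 = 1.054753
Chained index = 100 × 1.177974 × 1.187725 × 1.054753 = 147.5715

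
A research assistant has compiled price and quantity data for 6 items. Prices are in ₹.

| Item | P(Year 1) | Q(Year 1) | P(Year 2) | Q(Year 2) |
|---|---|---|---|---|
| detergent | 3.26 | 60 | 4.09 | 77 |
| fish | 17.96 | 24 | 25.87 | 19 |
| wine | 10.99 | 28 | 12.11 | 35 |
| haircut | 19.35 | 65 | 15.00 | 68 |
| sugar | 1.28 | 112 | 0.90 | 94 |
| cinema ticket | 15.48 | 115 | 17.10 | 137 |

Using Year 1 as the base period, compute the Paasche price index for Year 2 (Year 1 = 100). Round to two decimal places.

103.17

Paasche price index uses current-period quantities as weights.
ΣP(Year 2)·Q(Year 2) = 4.09×77 + 25.87×19 + 12.11×35 + 15.00×68 + 0.90×94 + 17.10×137 = 314.93 + 491.53 + 423.85 + 1020 + 84.6 + 2342.7 = 4677.61
ΣP(Year 1)·Q(Year 2) = 3.26×77 + 17.96×19 + 10.99×35 + 19.35×68 + 1.28×94 + 15.48×137 = 251.02 + 341.24 + 384.65 + 1315.8 + 120.32 + 2120.76 = 4533.79
Index = 4677.61 / 4533.79 × 100 = 103.1722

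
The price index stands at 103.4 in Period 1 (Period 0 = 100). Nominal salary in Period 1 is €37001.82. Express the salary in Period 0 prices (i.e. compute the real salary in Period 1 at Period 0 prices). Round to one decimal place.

Real = Nominal ÷ (Index/100) = 37001.82 ÷ (103.4/100)
     = 37001.82 ÷ 1.034 = 35785.1257

35785.1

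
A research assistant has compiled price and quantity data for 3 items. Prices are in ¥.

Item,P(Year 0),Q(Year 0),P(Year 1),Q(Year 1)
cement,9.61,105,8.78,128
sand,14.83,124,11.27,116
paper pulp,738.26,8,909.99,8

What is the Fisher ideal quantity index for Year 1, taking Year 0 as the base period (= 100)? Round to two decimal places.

Laspeyres component (base-period weights):
ΣP(Year 0)Q(Year 1) = 9.61×128 + 14.83×116 + 738.26×8 = 1230.08 + 1720.28 + 5906.08 = 8856.44
ΣP(Year 0)Q(Year 0) = 9.61×105 + 14.83×124 + 738.26×8 = 1009.05 + 1838.92 + 5906.08 = 8754.05
L = 8856.44 / 8754.05 × 100 = 101.1696
Paasche component (current-period weights):
ΣP(Year 1)Q(Year 1) = 8.78×128 + 11.27×116 + 909.99×8 = 1123.84 + 1307.32 + 7279.92 = 9711.08
ΣP(Year 1)Q(Year 0) = 8.78×105 + 11.27×124 + 909.99×8 = 921.9 + 1397.48 + 7279.92 = 9599.3
P = 9711.08 / 9599.3 × 100 = 101.1645
Fisher = √(L × P) = √(101.1696 × 101.1645) = 101.1670

101.17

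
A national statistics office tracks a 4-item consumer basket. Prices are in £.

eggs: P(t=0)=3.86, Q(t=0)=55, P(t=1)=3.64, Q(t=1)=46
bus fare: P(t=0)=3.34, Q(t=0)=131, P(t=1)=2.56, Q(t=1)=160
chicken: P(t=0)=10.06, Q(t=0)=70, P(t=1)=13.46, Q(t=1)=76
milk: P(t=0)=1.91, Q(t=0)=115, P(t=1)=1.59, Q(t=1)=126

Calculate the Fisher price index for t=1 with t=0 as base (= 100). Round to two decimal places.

Laspeyres component (base-period weights):
ΣP(t=1)Q(t=0) = 3.64×55 + 2.56×131 + 13.46×70 + 1.59×115 = 200.2 + 335.36 + 942.2 + 182.85 = 1660.61
ΣP(t=0)Q(t=0) = 3.86×55 + 3.34×131 + 10.06×70 + 1.91×115 = 212.3 + 437.54 + 704.2 + 219.65 = 1573.69
L = 1660.61 / 1573.69 × 100 = 105.5233
Paasche component (current-period weights):
ΣP(t=1)Q(t=1) = 3.64×46 + 2.56×160 + 13.46×76 + 1.59×126 = 167.44 + 409.6 + 1022.96 + 200.34 = 1800.34
ΣP(t=0)Q(t=1) = 3.86×46 + 3.34×160 + 10.06×76 + 1.91×126 = 177.56 + 534.4 + 764.56 + 240.66 = 1717.18
P = 1800.34 / 1717.18 × 100 = 104.8428
Fisher = √(L × P) = √(105.5233 × 104.8428) = 105.1825

105.18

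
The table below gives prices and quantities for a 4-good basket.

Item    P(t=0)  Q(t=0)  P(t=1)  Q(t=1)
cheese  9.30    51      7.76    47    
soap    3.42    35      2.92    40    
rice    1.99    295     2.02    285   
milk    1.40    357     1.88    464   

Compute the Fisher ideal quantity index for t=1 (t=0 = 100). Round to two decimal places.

107.92

Laspeyres component (base-period weights):
ΣP(t=0)Q(t=1) = 9.30×47 + 3.42×40 + 1.99×285 + 1.40×464 = 437.1 + 136.8 + 567.15 + 649.6 = 1790.65
ΣP(t=0)Q(t=0) = 9.30×51 + 3.42×35 + 1.99×295 + 1.40×357 = 474.3 + 119.7 + 587.05 + 499.8 = 1680.85
L = 1790.65 / 1680.85 × 100 = 106.5324
Paasche component (current-period weights):
ΣP(t=1)Q(t=1) = 7.76×47 + 2.92×40 + 2.02×285 + 1.88×464 = 364.72 + 116.8 + 575.7 + 872.32 = 1929.54
ΣP(t=1)Q(t=0) = 7.76×51 + 2.92×35 + 2.02×295 + 1.88×357 = 395.76 + 102.2 + 595.9 + 671.16 = 1765.02
P = 1929.54 / 1765.02 × 100 = 109.3211
Fisher = √(L × P) = √(106.5324 × 109.3211) = 107.9178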